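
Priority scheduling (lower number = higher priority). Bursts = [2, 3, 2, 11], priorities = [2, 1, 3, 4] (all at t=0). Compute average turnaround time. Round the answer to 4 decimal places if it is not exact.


Sort by priority (ascending = highest first):
Order: [(1, 3), (2, 2), (3, 2), (4, 11)]
Completion times:
  Priority 1, burst=3, C=3
  Priority 2, burst=2, C=5
  Priority 3, burst=2, C=7
  Priority 4, burst=11, C=18
Average turnaround = 33/4 = 8.25

8.25


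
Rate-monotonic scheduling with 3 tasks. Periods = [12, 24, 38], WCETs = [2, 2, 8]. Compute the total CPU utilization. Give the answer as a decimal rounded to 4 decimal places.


Compute individual utilizations (exact fractions):
  Task 1: C/T = 2/12 = 1/6 (approx. 0.1667)
  Task 2: C/T = 2/24 = 1/12 (approx. 0.0833)
  Task 3: C/T = 8/38 = 4/19 (approx. 0.2105)
Total utilization U = 1/6 + 1/12 + 4/19 = 35/76
Rounded to 4 decimal places: U = 0.4605
RM (Liu & Layland) bound for 3 tasks = 0.779763; compare with U = 35/76 (approx. 0.460526)
U <= bound, so schedulable by RM sufficient condition.

0.4605


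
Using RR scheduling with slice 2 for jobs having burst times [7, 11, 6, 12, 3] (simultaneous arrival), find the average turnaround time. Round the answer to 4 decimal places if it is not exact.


Time quantum = 2
Execution trace:
  J1 runs 2 units, time = 2
  J2 runs 2 units, time = 4
  J3 runs 2 units, time = 6
  J4 runs 2 units, time = 8
  J5 runs 2 units, time = 10
  J1 runs 2 units, time = 12
  J2 runs 2 units, time = 14
  J3 runs 2 units, time = 16
  J4 runs 2 units, time = 18
  J5 runs 1 units, time = 19
  J1 runs 2 units, time = 21
  J2 runs 2 units, time = 23
  J3 runs 2 units, time = 25
  J4 runs 2 units, time = 27
  J1 runs 1 units, time = 28
  J2 runs 2 units, time = 30
  J4 runs 2 units, time = 32
  J2 runs 2 units, time = 34
  J4 runs 2 units, time = 36
  J2 runs 1 units, time = 37
  J4 runs 2 units, time = 39
Finish times: [28, 37, 25, 39, 19]
Average turnaround = 148/5 = 29.6

29.6


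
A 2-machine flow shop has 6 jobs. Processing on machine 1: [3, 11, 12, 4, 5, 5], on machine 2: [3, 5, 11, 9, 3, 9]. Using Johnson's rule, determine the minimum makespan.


Apply Johnson's rule:
  Group 1 (a <= b): [(1, 3, 3), (4, 4, 9), (6, 5, 9)]
  Group 2 (a > b): [(3, 12, 11), (2, 11, 5), (5, 5, 3)]
Optimal job order: [1, 4, 6, 3, 2, 5]
Schedule:
  Job 1: M1 done at 3, M2 done at 6
  Job 4: M1 done at 7, M2 done at 16
  Job 6: M1 done at 12, M2 done at 25
  Job 3: M1 done at 24, M2 done at 36
  Job 2: M1 done at 35, M2 done at 41
  Job 5: M1 done at 40, M2 done at 44
Makespan = 44

44


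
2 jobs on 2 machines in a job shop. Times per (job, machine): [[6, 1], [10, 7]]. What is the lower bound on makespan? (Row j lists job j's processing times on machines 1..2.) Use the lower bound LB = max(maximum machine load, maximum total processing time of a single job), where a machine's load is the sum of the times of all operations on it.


Machine loads:
  Machine 1: 6 + 10 = 16
  Machine 2: 1 + 7 = 8
Max machine load = 16
Job totals:
  Job 1: 7
  Job 2: 17
Max job total = 17
Lower bound = max(16, 17) = 17

17


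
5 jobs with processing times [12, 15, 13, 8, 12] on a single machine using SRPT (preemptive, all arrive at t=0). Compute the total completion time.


Since all jobs arrive at t=0, SRPT equals SPT ordering.
SPT order: [8, 12, 12, 13, 15]
Completion times:
  Job 1: p=8, C=8
  Job 2: p=12, C=20
  Job 3: p=12, C=32
  Job 4: p=13, C=45
  Job 5: p=15, C=60
Total completion time = 8 + 20 + 32 + 45 + 60 = 165

165


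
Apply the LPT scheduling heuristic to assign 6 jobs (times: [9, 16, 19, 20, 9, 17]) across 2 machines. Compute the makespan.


Sort jobs in decreasing order (LPT): [20, 19, 17, 16, 9, 9]
Assign each job to the least loaded machine:
  Machine 1: jobs [20, 16, 9], load = 45
  Machine 2: jobs [19, 17, 9], load = 45
Makespan = max load = 45

45


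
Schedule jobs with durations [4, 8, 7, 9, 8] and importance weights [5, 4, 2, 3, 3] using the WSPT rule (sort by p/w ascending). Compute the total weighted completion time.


Compute p/w ratios and sort ascending (WSPT): [(4, 5), (8, 4), (8, 3), (9, 3), (7, 2)]
Compute weighted completion times:
  Job (p=4,w=5): C=4, w*C=5*4=20
  Job (p=8,w=4): C=12, w*C=4*12=48
  Job (p=8,w=3): C=20, w*C=3*20=60
  Job (p=9,w=3): C=29, w*C=3*29=87
  Job (p=7,w=2): C=36, w*C=2*36=72
Total weighted completion time = 287

287


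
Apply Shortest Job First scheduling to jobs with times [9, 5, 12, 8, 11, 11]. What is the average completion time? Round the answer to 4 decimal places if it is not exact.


SJF order (ascending): [5, 8, 9, 11, 11, 12]
Completion times:
  Job 1: burst=5, C=5
  Job 2: burst=8, C=13
  Job 3: burst=9, C=22
  Job 4: burst=11, C=33
  Job 5: burst=11, C=44
  Job 6: burst=12, C=56
Average completion = 173/6 = 28.8333

28.8333


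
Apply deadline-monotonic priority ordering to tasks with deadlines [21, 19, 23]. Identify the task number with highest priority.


Sort tasks by relative deadline (ascending):
  Task 2: deadline = 19
  Task 1: deadline = 21
  Task 3: deadline = 23
Priority order (highest first): [2, 1, 3]
Highest priority task = 2

2


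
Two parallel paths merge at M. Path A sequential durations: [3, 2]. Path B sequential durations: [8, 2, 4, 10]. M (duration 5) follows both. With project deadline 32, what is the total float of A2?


Forward pass: ES(A2) = sum of predecessors on chain A = 3
EF = ES + duration = 3 + 2 = 5
Backward pass: LF(M) = deadline = 32; LS(M) = 32 - 5 = 27
LF(A2) = LS(M) - sum(successors on chain A) = 27 - 0 = 27
LS = LF - duration = 27 - 2 = 25
Total float = LS - ES = 25 - 3 = 22

22


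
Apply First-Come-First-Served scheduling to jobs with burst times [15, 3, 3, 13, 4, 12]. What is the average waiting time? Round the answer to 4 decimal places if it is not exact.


FCFS order (as given): [15, 3, 3, 13, 4, 12]
Waiting times:
  Job 1: wait = 0
  Job 2: wait = 15
  Job 3: wait = 18
  Job 4: wait = 21
  Job 5: wait = 34
  Job 6: wait = 38
Sum of waiting times = 126
Average waiting time = 126/6 = 21.0

21.0


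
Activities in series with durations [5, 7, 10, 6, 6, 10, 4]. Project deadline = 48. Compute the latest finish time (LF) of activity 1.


LF(activity 1) = deadline - sum of successor durations
Successors: activities 2 through 7 with durations [7, 10, 6, 6, 10, 4]
Sum of successor durations = 43
LF = 48 - 43 = 5

5


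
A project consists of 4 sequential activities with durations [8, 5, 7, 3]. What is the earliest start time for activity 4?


Activity 4 starts after activities 1 through 3 complete.
Predecessor durations: [8, 5, 7]
ES = 8 + 5 + 7 = 20

20


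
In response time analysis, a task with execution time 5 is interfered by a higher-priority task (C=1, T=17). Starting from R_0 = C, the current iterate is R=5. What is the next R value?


R_next = C + ceil(R_prev / T_hp) * C_hp
ceil(5 / 17) = ceil(0.2941) = 1
Interference = 1 * 1 = 1
R_next = 5 + 1 = 6

6


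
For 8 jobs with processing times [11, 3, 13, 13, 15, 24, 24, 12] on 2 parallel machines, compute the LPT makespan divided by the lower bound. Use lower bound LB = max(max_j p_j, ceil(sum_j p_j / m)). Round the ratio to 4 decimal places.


LPT order: [24, 24, 15, 13, 13, 12, 11, 3]
Machine loads after assignment: [54, 61]
LPT makespan = 61
Lower bound = max(max_job, ceil(total/2)) = max(24, 58) = 58
Ratio = 61 / 58 = 1.0517

1.0517


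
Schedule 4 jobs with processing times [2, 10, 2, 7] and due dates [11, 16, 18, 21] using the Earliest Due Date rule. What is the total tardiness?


Sort by due date (EDD order): [(2, 11), (10, 16), (2, 18), (7, 21)]
Compute completion times and tardiness:
  Job 1: p=2, d=11, C=2, tardiness=max(0,2-11)=0
  Job 2: p=10, d=16, C=12, tardiness=max(0,12-16)=0
  Job 3: p=2, d=18, C=14, tardiness=max(0,14-18)=0
  Job 4: p=7, d=21, C=21, tardiness=max(0,21-21)=0
Total tardiness = 0

0


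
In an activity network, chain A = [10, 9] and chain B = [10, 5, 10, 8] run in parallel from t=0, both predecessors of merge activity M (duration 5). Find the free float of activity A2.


ES(A2) = sum of predecessors on chain A = 10
EF(A2) = ES + duration = 10 + 9 = 19
Successor of A2 is M. ES(M) = max(sum(A), sum(B)) = max(19, 33) = 33
Free float = ES(successor) - EF(current) = 33 - 19 = 14

14


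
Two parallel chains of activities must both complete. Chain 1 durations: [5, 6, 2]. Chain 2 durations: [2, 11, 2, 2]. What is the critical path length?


Path A total = 5 + 6 + 2 = 13
Path B total = 2 + 11 + 2 + 2 = 17
Critical path = longest path = max(13, 17) = 17

17


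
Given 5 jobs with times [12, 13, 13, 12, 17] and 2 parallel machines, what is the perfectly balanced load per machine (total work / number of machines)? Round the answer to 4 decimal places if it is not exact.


Total processing time = 12 + 13 + 13 + 12 + 17 = 67
Number of machines = 2
Ideal balanced load = 67 / 2 = 33.5

33.5


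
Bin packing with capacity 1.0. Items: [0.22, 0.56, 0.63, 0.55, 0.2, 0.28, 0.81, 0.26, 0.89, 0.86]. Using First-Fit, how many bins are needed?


Place items sequentially using First-Fit:
  Item 0.22 -> new Bin 1
  Item 0.56 -> Bin 1 (now 0.78)
  Item 0.63 -> new Bin 2
  Item 0.55 -> new Bin 3
  Item 0.2 -> Bin 1 (now 0.98)
  Item 0.28 -> Bin 2 (now 0.91)
  Item 0.81 -> new Bin 4
  Item 0.26 -> Bin 3 (now 0.81)
  Item 0.89 -> new Bin 5
  Item 0.86 -> new Bin 6
Total bins used = 6

6


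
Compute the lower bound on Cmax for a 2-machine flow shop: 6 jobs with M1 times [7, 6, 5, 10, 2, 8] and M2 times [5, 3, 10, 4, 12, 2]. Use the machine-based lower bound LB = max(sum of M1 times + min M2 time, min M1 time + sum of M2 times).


LB1 = sum(M1 times) + min(M2 times) = 38 + 2 = 40
LB2 = min(M1 times) + sum(M2 times) = 2 + 36 = 38
Lower bound = max(LB1, LB2) = max(40, 38) = 40

40


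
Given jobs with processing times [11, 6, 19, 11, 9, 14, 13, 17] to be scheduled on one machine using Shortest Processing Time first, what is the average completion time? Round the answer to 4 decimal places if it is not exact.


Sort jobs by processing time (SPT order): [6, 9, 11, 11, 13, 14, 17, 19]
Compute completion times sequentially:
  Job 1: processing = 6, completes at 6
  Job 2: processing = 9, completes at 15
  Job 3: processing = 11, completes at 26
  Job 4: processing = 11, completes at 37
  Job 5: processing = 13, completes at 50
  Job 6: processing = 14, completes at 64
  Job 7: processing = 17, completes at 81
  Job 8: processing = 19, completes at 100
Sum of completion times = 379
Average completion time = 379/8 = 47.375

47.375


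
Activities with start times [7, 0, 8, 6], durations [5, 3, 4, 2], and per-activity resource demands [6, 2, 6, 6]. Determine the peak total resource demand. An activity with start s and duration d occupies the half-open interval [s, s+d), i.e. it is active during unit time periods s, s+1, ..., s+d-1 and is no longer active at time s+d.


Each activity i is active on [start_i, start_i + duration_i).
Compute total resource usage per time slot:
  t=0: active resources = [2], total = 2
  t=1: active resources = [2], total = 2
  t=2: active resources = [2], total = 2
  t=3: active resources = [], total = 0
  t=4: active resources = [], total = 0
  t=5: active resources = [], total = 0
  t=6: active resources = [6], total = 6
  t=7: active resources = [6, 6], total = 12
  t=8: active resources = [6, 6], total = 12
  t=9: active resources = [6, 6], total = 12
  t=10: active resources = [6, 6], total = 12
  t=11: active resources = [6, 6], total = 12
Peak resource demand = 12

12


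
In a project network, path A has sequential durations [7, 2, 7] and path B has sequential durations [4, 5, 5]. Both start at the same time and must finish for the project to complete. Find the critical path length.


Path A total = 7 + 2 + 7 = 16
Path B total = 4 + 5 + 5 = 14
Critical path = longest path = max(16, 14) = 16

16


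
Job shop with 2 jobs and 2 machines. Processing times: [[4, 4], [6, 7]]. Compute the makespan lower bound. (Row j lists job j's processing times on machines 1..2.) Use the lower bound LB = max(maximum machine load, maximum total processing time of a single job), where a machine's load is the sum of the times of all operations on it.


Machine loads:
  Machine 1: 4 + 6 = 10
  Machine 2: 4 + 7 = 11
Max machine load = 11
Job totals:
  Job 1: 8
  Job 2: 13
Max job total = 13
Lower bound = max(11, 13) = 13

13


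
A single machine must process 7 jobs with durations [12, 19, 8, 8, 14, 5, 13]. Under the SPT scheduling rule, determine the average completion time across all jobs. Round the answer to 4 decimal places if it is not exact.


Sort jobs by processing time (SPT order): [5, 8, 8, 12, 13, 14, 19]
Compute completion times sequentially:
  Job 1: processing = 5, completes at 5
  Job 2: processing = 8, completes at 13
  Job 3: processing = 8, completes at 21
  Job 4: processing = 12, completes at 33
  Job 5: processing = 13, completes at 46
  Job 6: processing = 14, completes at 60
  Job 7: processing = 19, completes at 79
Sum of completion times = 257
Average completion time = 257/7 = 36.7143

36.7143


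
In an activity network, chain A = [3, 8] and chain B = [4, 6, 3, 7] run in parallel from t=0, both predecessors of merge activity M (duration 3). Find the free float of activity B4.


ES(B4) = sum of predecessors on chain B = 13
EF(B4) = ES + duration = 13 + 7 = 20
Successor of B4 is M. ES(M) = max(sum(A), sum(B)) = max(11, 20) = 20
Free float = ES(successor) - EF(current) = 20 - 20 = 0

0


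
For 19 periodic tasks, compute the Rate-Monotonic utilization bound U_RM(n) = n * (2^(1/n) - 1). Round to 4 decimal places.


Compute 2^(1/19) = 1.0371550444
Subtract 1: 1.0371550444 - 1 = 0.0371550444
Multiply by n: 19 * 0.0371550444 = 0.7059458436
Round to 4 dp: 0.7059

0.7059


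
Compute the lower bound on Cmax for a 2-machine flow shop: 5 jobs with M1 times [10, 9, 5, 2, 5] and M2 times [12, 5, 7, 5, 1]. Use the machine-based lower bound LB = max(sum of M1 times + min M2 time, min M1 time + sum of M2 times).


LB1 = sum(M1 times) + min(M2 times) = 31 + 1 = 32
LB2 = min(M1 times) + sum(M2 times) = 2 + 30 = 32
Lower bound = max(LB1, LB2) = max(32, 32) = 32

32


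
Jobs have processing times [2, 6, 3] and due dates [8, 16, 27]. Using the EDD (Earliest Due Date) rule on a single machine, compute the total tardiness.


Sort by due date (EDD order): [(2, 8), (6, 16), (3, 27)]
Compute completion times and tardiness:
  Job 1: p=2, d=8, C=2, tardiness=max(0,2-8)=0
  Job 2: p=6, d=16, C=8, tardiness=max(0,8-16)=0
  Job 3: p=3, d=27, C=11, tardiness=max(0,11-27)=0
Total tardiness = 0

0


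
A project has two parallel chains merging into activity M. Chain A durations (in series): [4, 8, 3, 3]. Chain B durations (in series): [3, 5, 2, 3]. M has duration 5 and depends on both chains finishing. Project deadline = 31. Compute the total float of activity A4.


Forward pass: ES(A4) = sum of predecessors on chain A = 15
EF = ES + duration = 15 + 3 = 18
Backward pass: LF(M) = deadline = 31; LS(M) = 31 - 5 = 26
LF(A4) = LS(M) - sum(successors on chain A) = 26 - 0 = 26
LS = LF - duration = 26 - 3 = 23
Total float = LS - ES = 23 - 15 = 8

8


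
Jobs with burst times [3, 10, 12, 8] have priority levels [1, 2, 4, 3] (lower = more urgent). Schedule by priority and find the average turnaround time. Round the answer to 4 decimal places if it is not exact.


Sort by priority (ascending = highest first):
Order: [(1, 3), (2, 10), (3, 8), (4, 12)]
Completion times:
  Priority 1, burst=3, C=3
  Priority 2, burst=10, C=13
  Priority 3, burst=8, C=21
  Priority 4, burst=12, C=33
Average turnaround = 70/4 = 17.5

17.5


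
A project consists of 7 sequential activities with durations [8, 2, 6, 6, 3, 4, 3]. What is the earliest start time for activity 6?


Activity 6 starts after activities 1 through 5 complete.
Predecessor durations: [8, 2, 6, 6, 3]
ES = 8 + 2 + 6 + 6 + 3 = 25

25


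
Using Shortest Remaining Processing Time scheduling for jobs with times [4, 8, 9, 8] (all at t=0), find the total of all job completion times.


Since all jobs arrive at t=0, SRPT equals SPT ordering.
SPT order: [4, 8, 8, 9]
Completion times:
  Job 1: p=4, C=4
  Job 2: p=8, C=12
  Job 3: p=8, C=20
  Job 4: p=9, C=29
Total completion time = 4 + 12 + 20 + 29 = 65

65


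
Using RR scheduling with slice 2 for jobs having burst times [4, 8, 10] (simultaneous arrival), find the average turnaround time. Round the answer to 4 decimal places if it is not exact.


Time quantum = 2
Execution trace:
  J1 runs 2 units, time = 2
  J2 runs 2 units, time = 4
  J3 runs 2 units, time = 6
  J1 runs 2 units, time = 8
  J2 runs 2 units, time = 10
  J3 runs 2 units, time = 12
  J2 runs 2 units, time = 14
  J3 runs 2 units, time = 16
  J2 runs 2 units, time = 18
  J3 runs 2 units, time = 20
  J3 runs 2 units, time = 22
Finish times: [8, 18, 22]
Average turnaround = 48/3 = 16.0

16.0


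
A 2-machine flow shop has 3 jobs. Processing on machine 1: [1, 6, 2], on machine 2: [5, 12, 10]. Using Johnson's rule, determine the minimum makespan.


Apply Johnson's rule:
  Group 1 (a <= b): [(1, 1, 5), (3, 2, 10), (2, 6, 12)]
  Group 2 (a > b): []
Optimal job order: [1, 3, 2]
Schedule:
  Job 1: M1 done at 1, M2 done at 6
  Job 3: M1 done at 3, M2 done at 16
  Job 2: M1 done at 9, M2 done at 28
Makespan = 28

28


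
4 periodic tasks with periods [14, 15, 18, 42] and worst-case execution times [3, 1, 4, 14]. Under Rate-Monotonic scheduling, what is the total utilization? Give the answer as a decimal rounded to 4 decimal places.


Compute individual utilizations (exact fractions):
  Task 1: C/T = 3/14 (approx. 0.2143)
  Task 2: C/T = 1/15 (approx. 0.0667)
  Task 3: C/T = 4/18 = 2/9 (approx. 0.2222)
  Task 4: C/T = 14/42 = 1/3 (approx. 0.3333)
Total utilization U = 3/14 + 1/15 + 2/9 + 1/3 = 527/630
Rounded to 4 decimal places: U = 0.8365
RM (Liu & Layland) bound for 4 tasks = 0.756828; compare with U = 527/630 (approx. 0.836508)
bound < U <= 1, so the RM sufficient condition is not met (inconclusive; an exact test such as response-time analysis is needed).

0.8365


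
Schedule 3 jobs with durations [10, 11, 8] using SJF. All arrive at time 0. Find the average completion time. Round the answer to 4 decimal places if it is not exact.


SJF order (ascending): [8, 10, 11]
Completion times:
  Job 1: burst=8, C=8
  Job 2: burst=10, C=18
  Job 3: burst=11, C=29
Average completion = 55/3 = 18.3333

18.3333


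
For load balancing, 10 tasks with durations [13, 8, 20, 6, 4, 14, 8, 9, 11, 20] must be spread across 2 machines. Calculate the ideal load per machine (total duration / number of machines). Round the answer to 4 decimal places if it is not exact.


Total processing time = 13 + 8 + 20 + 6 + 4 + 14 + 8 + 9 + 11 + 20 = 113
Number of machines = 2
Ideal balanced load = 113 / 2 = 56.5

56.5


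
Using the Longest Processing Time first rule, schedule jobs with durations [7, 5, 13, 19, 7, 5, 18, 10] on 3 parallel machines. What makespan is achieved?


Sort jobs in decreasing order (LPT): [19, 18, 13, 10, 7, 7, 5, 5]
Assign each job to the least loaded machine:
  Machine 1: jobs [19, 7], load = 26
  Machine 2: jobs [18, 7, 5], load = 30
  Machine 3: jobs [13, 10, 5], load = 28
Makespan = max load = 30

30


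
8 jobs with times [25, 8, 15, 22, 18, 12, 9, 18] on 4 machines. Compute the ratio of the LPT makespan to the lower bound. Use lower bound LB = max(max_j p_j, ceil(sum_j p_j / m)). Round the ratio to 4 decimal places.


LPT order: [25, 22, 18, 18, 15, 12, 9, 8]
Machine loads after assignment: [33, 31, 33, 30]
LPT makespan = 33
Lower bound = max(max_job, ceil(total/4)) = max(25, 32) = 32
Ratio = 33 / 32 = 1.0313

1.0313


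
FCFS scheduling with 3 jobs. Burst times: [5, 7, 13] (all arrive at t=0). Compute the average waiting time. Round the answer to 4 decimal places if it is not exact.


FCFS order (as given): [5, 7, 13]
Waiting times:
  Job 1: wait = 0
  Job 2: wait = 5
  Job 3: wait = 12
Sum of waiting times = 17
Average waiting time = 17/3 = 5.6667

5.6667


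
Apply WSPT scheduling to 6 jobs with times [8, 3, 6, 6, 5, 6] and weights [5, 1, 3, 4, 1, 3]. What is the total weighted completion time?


Compute p/w ratios and sort ascending (WSPT): [(6, 4), (8, 5), (6, 3), (6, 3), (3, 1), (5, 1)]
Compute weighted completion times:
  Job (p=6,w=4): C=6, w*C=4*6=24
  Job (p=8,w=5): C=14, w*C=5*14=70
  Job (p=6,w=3): C=20, w*C=3*20=60
  Job (p=6,w=3): C=26, w*C=3*26=78
  Job (p=3,w=1): C=29, w*C=1*29=29
  Job (p=5,w=1): C=34, w*C=1*34=34
Total weighted completion time = 295

295


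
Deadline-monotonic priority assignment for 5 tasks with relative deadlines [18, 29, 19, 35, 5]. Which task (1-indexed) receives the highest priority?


Sort tasks by relative deadline (ascending):
  Task 5: deadline = 5
  Task 1: deadline = 18
  Task 3: deadline = 19
  Task 2: deadline = 29
  Task 4: deadline = 35
Priority order (highest first): [5, 1, 3, 2, 4]
Highest priority task = 5

5


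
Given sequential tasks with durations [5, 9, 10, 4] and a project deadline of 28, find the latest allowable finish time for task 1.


LF(activity 1) = deadline - sum of successor durations
Successors: activities 2 through 4 with durations [9, 10, 4]
Sum of successor durations = 23
LF = 28 - 23 = 5

5


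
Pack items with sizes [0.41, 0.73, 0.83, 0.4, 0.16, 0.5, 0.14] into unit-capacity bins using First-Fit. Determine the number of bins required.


Place items sequentially using First-Fit:
  Item 0.41 -> new Bin 1
  Item 0.73 -> new Bin 2
  Item 0.83 -> new Bin 3
  Item 0.4 -> Bin 1 (now 0.81)
  Item 0.16 -> Bin 1 (now 0.97)
  Item 0.5 -> new Bin 4
  Item 0.14 -> Bin 2 (now 0.87)
Total bins used = 4

4


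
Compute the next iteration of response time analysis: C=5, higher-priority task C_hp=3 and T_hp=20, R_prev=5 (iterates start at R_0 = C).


R_next = C + ceil(R_prev / T_hp) * C_hp
ceil(5 / 20) = ceil(0.25) = 1
Interference = 1 * 3 = 3
R_next = 5 + 3 = 8

8


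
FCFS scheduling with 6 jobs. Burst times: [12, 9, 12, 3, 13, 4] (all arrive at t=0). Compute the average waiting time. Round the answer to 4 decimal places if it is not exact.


FCFS order (as given): [12, 9, 12, 3, 13, 4]
Waiting times:
  Job 1: wait = 0
  Job 2: wait = 12
  Job 3: wait = 21
  Job 4: wait = 33
  Job 5: wait = 36
  Job 6: wait = 49
Sum of waiting times = 151
Average waiting time = 151/6 = 25.1667

25.1667


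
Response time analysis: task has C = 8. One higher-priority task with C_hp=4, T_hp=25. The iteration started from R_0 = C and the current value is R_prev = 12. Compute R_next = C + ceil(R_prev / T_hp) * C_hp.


R_next = C + ceil(R_prev / T_hp) * C_hp
ceil(12 / 25) = ceil(0.48) = 1
Interference = 1 * 4 = 4
R_next = 8 + 4 = 12
R_next = R_prev, so the iteration has converged (response time = 12).

12


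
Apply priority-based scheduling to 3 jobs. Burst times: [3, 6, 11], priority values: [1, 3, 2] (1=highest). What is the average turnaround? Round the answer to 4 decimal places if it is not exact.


Sort by priority (ascending = highest first):
Order: [(1, 3), (2, 11), (3, 6)]
Completion times:
  Priority 1, burst=3, C=3
  Priority 2, burst=11, C=14
  Priority 3, burst=6, C=20
Average turnaround = 37/3 = 12.3333

12.3333


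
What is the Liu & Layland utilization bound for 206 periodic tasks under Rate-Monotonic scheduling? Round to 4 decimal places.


Compute 2^(1/206) = 1.0033704594
Subtract 1: 1.0033704594 - 1 = 0.0033704594
Multiply by n: 206 * 0.0033704594 = 0.6943146364
Round to 4 dp: 0.6943

0.6943


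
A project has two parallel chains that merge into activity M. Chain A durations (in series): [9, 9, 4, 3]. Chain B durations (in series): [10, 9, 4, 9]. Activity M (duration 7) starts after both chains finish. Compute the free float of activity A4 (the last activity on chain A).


ES(A4) = sum of predecessors on chain A = 22
EF(A4) = ES + duration = 22 + 3 = 25
Successor of A4 is M. ES(M) = max(sum(A), sum(B)) = max(25, 32) = 32
Free float = ES(successor) - EF(current) = 32 - 25 = 7

7


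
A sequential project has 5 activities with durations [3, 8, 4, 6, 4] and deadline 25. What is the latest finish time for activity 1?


LF(activity 1) = deadline - sum of successor durations
Successors: activities 2 through 5 with durations [8, 4, 6, 4]
Sum of successor durations = 22
LF = 25 - 22 = 3

3


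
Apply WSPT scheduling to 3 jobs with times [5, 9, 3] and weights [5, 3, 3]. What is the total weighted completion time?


Compute p/w ratios and sort ascending (WSPT): [(5, 5), (3, 3), (9, 3)]
Compute weighted completion times:
  Job (p=5,w=5): C=5, w*C=5*5=25
  Job (p=3,w=3): C=8, w*C=3*8=24
  Job (p=9,w=3): C=17, w*C=3*17=51
Total weighted completion time = 100

100


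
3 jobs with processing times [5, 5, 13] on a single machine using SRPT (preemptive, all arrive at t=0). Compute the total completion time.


Since all jobs arrive at t=0, SRPT equals SPT ordering.
SPT order: [5, 5, 13]
Completion times:
  Job 1: p=5, C=5
  Job 2: p=5, C=10
  Job 3: p=13, C=23
Total completion time = 5 + 10 + 23 = 38

38


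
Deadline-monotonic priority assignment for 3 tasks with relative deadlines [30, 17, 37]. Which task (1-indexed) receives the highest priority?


Sort tasks by relative deadline (ascending):
  Task 2: deadline = 17
  Task 1: deadline = 30
  Task 3: deadline = 37
Priority order (highest first): [2, 1, 3]
Highest priority task = 2

2


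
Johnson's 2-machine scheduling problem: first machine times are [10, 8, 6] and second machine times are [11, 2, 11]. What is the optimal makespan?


Apply Johnson's rule:
  Group 1 (a <= b): [(3, 6, 11), (1, 10, 11)]
  Group 2 (a > b): [(2, 8, 2)]
Optimal job order: [3, 1, 2]
Schedule:
  Job 3: M1 done at 6, M2 done at 17
  Job 1: M1 done at 16, M2 done at 28
  Job 2: M1 done at 24, M2 done at 30
Makespan = 30

30


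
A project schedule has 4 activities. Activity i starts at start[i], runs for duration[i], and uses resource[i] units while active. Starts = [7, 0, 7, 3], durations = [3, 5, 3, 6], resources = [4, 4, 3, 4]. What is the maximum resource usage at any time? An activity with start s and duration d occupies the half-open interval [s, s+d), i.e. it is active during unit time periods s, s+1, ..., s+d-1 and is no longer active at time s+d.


Each activity i is active on [start_i, start_i + duration_i).
Compute total resource usage per time slot:
  t=0: active resources = [4], total = 4
  t=1: active resources = [4], total = 4
  t=2: active resources = [4], total = 4
  t=3: active resources = [4, 4], total = 8
  t=4: active resources = [4, 4], total = 8
  t=5: active resources = [4], total = 4
  t=6: active resources = [4], total = 4
  t=7: active resources = [4, 3, 4], total = 11
  t=8: active resources = [4, 3, 4], total = 11
  t=9: active resources = [4, 3], total = 7
Peak resource demand = 11

11


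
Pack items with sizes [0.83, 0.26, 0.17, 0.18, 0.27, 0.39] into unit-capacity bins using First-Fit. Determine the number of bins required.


Place items sequentially using First-Fit:
  Item 0.83 -> new Bin 1
  Item 0.26 -> new Bin 2
  Item 0.17 -> Bin 1 (now 1.0)
  Item 0.18 -> Bin 2 (now 0.44)
  Item 0.27 -> Bin 2 (now 0.71)
  Item 0.39 -> new Bin 3
Total bins used = 3

3


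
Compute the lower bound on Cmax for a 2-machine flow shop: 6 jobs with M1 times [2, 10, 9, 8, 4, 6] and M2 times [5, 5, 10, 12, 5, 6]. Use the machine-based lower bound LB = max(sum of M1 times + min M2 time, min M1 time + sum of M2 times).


LB1 = sum(M1 times) + min(M2 times) = 39 + 5 = 44
LB2 = min(M1 times) + sum(M2 times) = 2 + 43 = 45
Lower bound = max(LB1, LB2) = max(44, 45) = 45

45


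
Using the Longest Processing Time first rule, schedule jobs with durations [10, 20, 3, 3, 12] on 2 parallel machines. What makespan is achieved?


Sort jobs in decreasing order (LPT): [20, 12, 10, 3, 3]
Assign each job to the least loaded machine:
  Machine 1: jobs [20, 3], load = 23
  Machine 2: jobs [12, 10, 3], load = 25
Makespan = max load = 25

25


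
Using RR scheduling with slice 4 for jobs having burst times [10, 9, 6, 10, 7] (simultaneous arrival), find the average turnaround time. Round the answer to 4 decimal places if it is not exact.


Time quantum = 4
Execution trace:
  J1 runs 4 units, time = 4
  J2 runs 4 units, time = 8
  J3 runs 4 units, time = 12
  J4 runs 4 units, time = 16
  J5 runs 4 units, time = 20
  J1 runs 4 units, time = 24
  J2 runs 4 units, time = 28
  J3 runs 2 units, time = 30
  J4 runs 4 units, time = 34
  J5 runs 3 units, time = 37
  J1 runs 2 units, time = 39
  J2 runs 1 units, time = 40
  J4 runs 2 units, time = 42
Finish times: [39, 40, 30, 42, 37]
Average turnaround = 188/5 = 37.6

37.6


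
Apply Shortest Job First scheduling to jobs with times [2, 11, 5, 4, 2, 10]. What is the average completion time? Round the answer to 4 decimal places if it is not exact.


SJF order (ascending): [2, 2, 4, 5, 10, 11]
Completion times:
  Job 1: burst=2, C=2
  Job 2: burst=2, C=4
  Job 3: burst=4, C=8
  Job 4: burst=5, C=13
  Job 5: burst=10, C=23
  Job 6: burst=11, C=34
Average completion = 84/6 = 14.0

14.0


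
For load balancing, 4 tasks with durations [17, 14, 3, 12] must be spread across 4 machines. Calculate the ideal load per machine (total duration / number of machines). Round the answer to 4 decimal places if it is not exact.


Total processing time = 17 + 14 + 3 + 12 = 46
Number of machines = 4
Ideal balanced load = 46 / 4 = 11.5

11.5


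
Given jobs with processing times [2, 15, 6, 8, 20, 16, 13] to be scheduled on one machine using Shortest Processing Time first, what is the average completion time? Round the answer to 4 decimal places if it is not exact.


Sort jobs by processing time (SPT order): [2, 6, 8, 13, 15, 16, 20]
Compute completion times sequentially:
  Job 1: processing = 2, completes at 2
  Job 2: processing = 6, completes at 8
  Job 3: processing = 8, completes at 16
  Job 4: processing = 13, completes at 29
  Job 5: processing = 15, completes at 44
  Job 6: processing = 16, completes at 60
  Job 7: processing = 20, completes at 80
Sum of completion times = 239
Average completion time = 239/7 = 34.1429

34.1429


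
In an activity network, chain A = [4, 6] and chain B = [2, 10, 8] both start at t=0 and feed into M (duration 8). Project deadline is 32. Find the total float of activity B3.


Forward pass: ES(B3) = sum of predecessors on chain B = 12
EF = ES + duration = 12 + 8 = 20
Backward pass: LF(M) = deadline = 32; LS(M) = 32 - 8 = 24
LF(B3) = LS(M) - sum(successors on chain B) = 24 - 0 = 24
LS = LF - duration = 24 - 8 = 16
Total float = LS - ES = 16 - 12 = 4

4


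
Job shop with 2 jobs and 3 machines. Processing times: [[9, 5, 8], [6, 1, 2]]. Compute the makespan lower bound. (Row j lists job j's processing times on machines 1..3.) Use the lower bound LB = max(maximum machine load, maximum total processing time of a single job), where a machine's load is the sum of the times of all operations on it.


Machine loads:
  Machine 1: 9 + 6 = 15
  Machine 2: 5 + 1 = 6
  Machine 3: 8 + 2 = 10
Max machine load = 15
Job totals:
  Job 1: 22
  Job 2: 9
Max job total = 22
Lower bound = max(15, 22) = 22

22


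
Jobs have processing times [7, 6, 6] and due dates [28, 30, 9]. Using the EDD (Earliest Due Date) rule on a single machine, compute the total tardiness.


Sort by due date (EDD order): [(6, 9), (7, 28), (6, 30)]
Compute completion times and tardiness:
  Job 1: p=6, d=9, C=6, tardiness=max(0,6-9)=0
  Job 2: p=7, d=28, C=13, tardiness=max(0,13-28)=0
  Job 3: p=6, d=30, C=19, tardiness=max(0,19-30)=0
Total tardiness = 0

0


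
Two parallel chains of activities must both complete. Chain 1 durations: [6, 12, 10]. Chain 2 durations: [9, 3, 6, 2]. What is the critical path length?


Path A total = 6 + 12 + 10 = 28
Path B total = 9 + 3 + 6 + 2 = 20
Critical path = longest path = max(28, 20) = 28

28


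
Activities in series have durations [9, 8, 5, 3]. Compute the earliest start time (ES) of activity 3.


Activity 3 starts after activities 1 through 2 complete.
Predecessor durations: [9, 8]
ES = 9 + 8 = 17

17


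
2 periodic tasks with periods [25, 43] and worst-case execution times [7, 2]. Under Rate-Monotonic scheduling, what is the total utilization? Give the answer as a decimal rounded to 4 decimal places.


Compute individual utilizations (exact fractions):
  Task 1: C/T = 7/25 (approx. 0.28)
  Task 2: C/T = 2/43 (approx. 0.0465)
Total utilization U = 7/25 + 2/43 = 351/1075
Rounded to 4 decimal places: U = 0.3265
RM (Liu & Layland) bound for 2 tasks = 0.828427; compare with U = 351/1075 (approx. 0.326512)
U <= bound, so schedulable by RM sufficient condition.

0.3265


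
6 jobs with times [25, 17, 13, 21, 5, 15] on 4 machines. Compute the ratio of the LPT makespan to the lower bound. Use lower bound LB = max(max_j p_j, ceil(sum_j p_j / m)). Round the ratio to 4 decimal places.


LPT order: [25, 21, 17, 15, 13, 5]
Machine loads after assignment: [25, 21, 22, 28]
LPT makespan = 28
Lower bound = max(max_job, ceil(total/4)) = max(25, 24) = 25
Ratio = 28 / 25 = 1.12

1.12


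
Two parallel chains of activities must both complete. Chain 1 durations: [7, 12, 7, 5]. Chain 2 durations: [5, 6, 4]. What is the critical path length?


Path A total = 7 + 12 + 7 + 5 = 31
Path B total = 5 + 6 + 4 = 15
Critical path = longest path = max(31, 15) = 31

31


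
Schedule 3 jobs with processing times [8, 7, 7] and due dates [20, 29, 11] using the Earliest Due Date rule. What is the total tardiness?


Sort by due date (EDD order): [(7, 11), (8, 20), (7, 29)]
Compute completion times and tardiness:
  Job 1: p=7, d=11, C=7, tardiness=max(0,7-11)=0
  Job 2: p=8, d=20, C=15, tardiness=max(0,15-20)=0
  Job 3: p=7, d=29, C=22, tardiness=max(0,22-29)=0
Total tardiness = 0

0


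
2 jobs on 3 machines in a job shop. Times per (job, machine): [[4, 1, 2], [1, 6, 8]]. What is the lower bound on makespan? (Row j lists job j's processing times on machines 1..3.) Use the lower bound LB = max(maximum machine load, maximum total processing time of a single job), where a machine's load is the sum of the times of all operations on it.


Machine loads:
  Machine 1: 4 + 1 = 5
  Machine 2: 1 + 6 = 7
  Machine 3: 2 + 8 = 10
Max machine load = 10
Job totals:
  Job 1: 7
  Job 2: 15
Max job total = 15
Lower bound = max(10, 15) = 15

15


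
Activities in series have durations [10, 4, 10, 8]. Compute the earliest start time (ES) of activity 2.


Activity 2 starts after activities 1 through 1 complete.
Predecessor durations: [10]
ES = 10 = 10

10


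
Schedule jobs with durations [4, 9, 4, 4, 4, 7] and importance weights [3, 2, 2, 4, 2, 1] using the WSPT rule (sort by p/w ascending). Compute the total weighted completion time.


Compute p/w ratios and sort ascending (WSPT): [(4, 4), (4, 3), (4, 2), (4, 2), (9, 2), (7, 1)]
Compute weighted completion times:
  Job (p=4,w=4): C=4, w*C=4*4=16
  Job (p=4,w=3): C=8, w*C=3*8=24
  Job (p=4,w=2): C=12, w*C=2*12=24
  Job (p=4,w=2): C=16, w*C=2*16=32
  Job (p=9,w=2): C=25, w*C=2*25=50
  Job (p=7,w=1): C=32, w*C=1*32=32
Total weighted completion time = 178

178


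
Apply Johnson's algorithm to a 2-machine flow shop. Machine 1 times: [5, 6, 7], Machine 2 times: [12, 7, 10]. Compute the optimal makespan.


Apply Johnson's rule:
  Group 1 (a <= b): [(1, 5, 12), (2, 6, 7), (3, 7, 10)]
  Group 2 (a > b): []
Optimal job order: [1, 2, 3]
Schedule:
  Job 1: M1 done at 5, M2 done at 17
  Job 2: M1 done at 11, M2 done at 24
  Job 3: M1 done at 18, M2 done at 34
Makespan = 34

34


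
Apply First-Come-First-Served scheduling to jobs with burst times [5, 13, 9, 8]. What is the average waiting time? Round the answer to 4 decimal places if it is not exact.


FCFS order (as given): [5, 13, 9, 8]
Waiting times:
  Job 1: wait = 0
  Job 2: wait = 5
  Job 3: wait = 18
  Job 4: wait = 27
Sum of waiting times = 50
Average waiting time = 50/4 = 12.5

12.5


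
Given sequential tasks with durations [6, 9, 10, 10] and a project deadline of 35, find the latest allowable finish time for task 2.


LF(activity 2) = deadline - sum of successor durations
Successors: activities 3 through 4 with durations [10, 10]
Sum of successor durations = 20
LF = 35 - 20 = 15

15


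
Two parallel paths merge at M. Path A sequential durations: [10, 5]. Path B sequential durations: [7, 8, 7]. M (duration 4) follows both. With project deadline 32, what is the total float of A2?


Forward pass: ES(A2) = sum of predecessors on chain A = 10
EF = ES + duration = 10 + 5 = 15
Backward pass: LF(M) = deadline = 32; LS(M) = 32 - 4 = 28
LF(A2) = LS(M) - sum(successors on chain A) = 28 - 0 = 28
LS = LF - duration = 28 - 5 = 23
Total float = LS - ES = 23 - 10 = 13

13


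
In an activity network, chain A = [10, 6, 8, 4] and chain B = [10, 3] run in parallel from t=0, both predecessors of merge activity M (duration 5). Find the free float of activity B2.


ES(B2) = sum of predecessors on chain B = 10
EF(B2) = ES + duration = 10 + 3 = 13
Successor of B2 is M. ES(M) = max(sum(A), sum(B)) = max(28, 13) = 28
Free float = ES(successor) - EF(current) = 28 - 13 = 15

15


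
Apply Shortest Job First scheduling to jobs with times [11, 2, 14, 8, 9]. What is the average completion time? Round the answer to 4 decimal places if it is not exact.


SJF order (ascending): [2, 8, 9, 11, 14]
Completion times:
  Job 1: burst=2, C=2
  Job 2: burst=8, C=10
  Job 3: burst=9, C=19
  Job 4: burst=11, C=30
  Job 5: burst=14, C=44
Average completion = 105/5 = 21.0

21.0


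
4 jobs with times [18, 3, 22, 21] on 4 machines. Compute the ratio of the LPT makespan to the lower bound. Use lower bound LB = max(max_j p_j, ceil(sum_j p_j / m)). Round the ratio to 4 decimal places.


LPT order: [22, 21, 18, 3]
Machine loads after assignment: [22, 21, 18, 3]
LPT makespan = 22
Lower bound = max(max_job, ceil(total/4)) = max(22, 16) = 22
Ratio = 22 / 22 = 1.0

1.0


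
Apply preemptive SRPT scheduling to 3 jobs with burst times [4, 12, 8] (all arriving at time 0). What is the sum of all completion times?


Since all jobs arrive at t=0, SRPT equals SPT ordering.
SPT order: [4, 8, 12]
Completion times:
  Job 1: p=4, C=4
  Job 2: p=8, C=12
  Job 3: p=12, C=24
Total completion time = 4 + 12 + 24 = 40

40


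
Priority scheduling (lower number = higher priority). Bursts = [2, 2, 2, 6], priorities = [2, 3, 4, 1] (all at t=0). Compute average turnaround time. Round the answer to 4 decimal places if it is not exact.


Sort by priority (ascending = highest first):
Order: [(1, 6), (2, 2), (3, 2), (4, 2)]
Completion times:
  Priority 1, burst=6, C=6
  Priority 2, burst=2, C=8
  Priority 3, burst=2, C=10
  Priority 4, burst=2, C=12
Average turnaround = 36/4 = 9.0

9.0


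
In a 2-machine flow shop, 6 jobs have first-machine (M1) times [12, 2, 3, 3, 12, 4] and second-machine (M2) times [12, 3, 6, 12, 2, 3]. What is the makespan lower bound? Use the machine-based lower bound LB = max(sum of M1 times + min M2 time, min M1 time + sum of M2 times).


LB1 = sum(M1 times) + min(M2 times) = 36 + 2 = 38
LB2 = min(M1 times) + sum(M2 times) = 2 + 38 = 40
Lower bound = max(LB1, LB2) = max(38, 40) = 40

40


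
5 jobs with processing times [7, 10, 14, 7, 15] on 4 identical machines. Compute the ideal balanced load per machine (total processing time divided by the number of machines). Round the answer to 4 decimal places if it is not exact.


Total processing time = 7 + 10 + 14 + 7 + 15 = 53
Number of machines = 4
Ideal balanced load = 53 / 4 = 13.25

13.25


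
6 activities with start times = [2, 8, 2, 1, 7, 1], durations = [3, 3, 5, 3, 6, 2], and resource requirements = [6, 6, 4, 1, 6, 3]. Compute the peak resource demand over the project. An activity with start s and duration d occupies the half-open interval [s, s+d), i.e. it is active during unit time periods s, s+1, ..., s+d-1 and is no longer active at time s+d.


Each activity i is active on [start_i, start_i + duration_i).
Compute total resource usage per time slot:
  t=0: active resources = [], total = 0
  t=1: active resources = [1, 3], total = 4
  t=2: active resources = [6, 4, 1, 3], total = 14
  t=3: active resources = [6, 4, 1], total = 11
  t=4: active resources = [6, 4], total = 10
  t=5: active resources = [4], total = 4
  t=6: active resources = [4], total = 4
  t=7: active resources = [6], total = 6
  t=8: active resources = [6, 6], total = 12
  t=9: active resources = [6, 6], total = 12
  t=10: active resources = [6, 6], total = 12
  t=11: active resources = [6], total = 6
  t=12: active resources = [6], total = 6
Peak resource demand = 14

14
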